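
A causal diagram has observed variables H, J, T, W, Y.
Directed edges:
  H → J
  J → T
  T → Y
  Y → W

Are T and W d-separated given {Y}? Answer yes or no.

Bayes-Ball from T | {Y} reaches {H,J}.
W ∉ reach(T|{Y}) ⇒ T ⊥ W | {Y}.

Yes — T ⊥ W | {Y}.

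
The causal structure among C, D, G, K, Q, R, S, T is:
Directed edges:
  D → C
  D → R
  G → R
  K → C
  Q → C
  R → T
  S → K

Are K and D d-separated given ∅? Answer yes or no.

Bayes-Ball from K | ∅ reaches {C,S}.
D ∉ reach(K|∅) ⇒ K ⊥ D | ∅.

Yes — K ⊥ D | ∅.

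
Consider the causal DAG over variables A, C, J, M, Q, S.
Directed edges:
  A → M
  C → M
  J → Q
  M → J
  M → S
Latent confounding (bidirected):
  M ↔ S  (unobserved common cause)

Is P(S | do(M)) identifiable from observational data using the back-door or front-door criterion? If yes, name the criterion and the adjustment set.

P(S|do(M)): not identifiable (no BD/FD set).

desc(M)\{M}={J,Q,S}; candidates ⊆ {A,C}.
M↔S: latent back-door arc(s) into M.
size 0: {}; under {} M still reaches {A,C,S} ∋ S.
size 1: {A}, {C}; under {A} M still reaches {C,S} ∋ S.
size 2: {A,C}; under {A,C} M still reaches {S} ∋ S.
M↔S cannot be blocked by any observed set — no back-door set.
No mediator lies on a directed M→…→S path.
Neither criterion identifies P(S|do(M)) in this graph.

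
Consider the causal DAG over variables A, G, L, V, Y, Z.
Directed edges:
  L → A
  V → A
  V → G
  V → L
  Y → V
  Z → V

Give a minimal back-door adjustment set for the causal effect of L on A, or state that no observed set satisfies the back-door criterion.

desc(L)\{L}={A}; candidates ⊆ {G,V,Y,Z}.
size 0: {}; under {} L still reaches {A,G,V,Y,Z} ∋ A.
{V}: L⊥A given {V} in G with L→· removed — back-door holds.

L→A: minimal back-door set {V}.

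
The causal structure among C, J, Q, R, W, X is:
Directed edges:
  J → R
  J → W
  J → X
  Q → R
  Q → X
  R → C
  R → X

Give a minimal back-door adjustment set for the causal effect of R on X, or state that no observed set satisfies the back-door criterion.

R→X: minimal back-door set {J, Q}.

desc(R)\{R}={C,X}; candidates ⊆ {J,Q,W}.
size 0: {}; under {} R still reaches {J,Q,W,X} ∋ X.
size 1: {J}, {Q}, {W}; under {J} R still reaches {Q,X} ∋ X.
{J,Q}: R⊥X given {J,Q} in G with R→· removed — back-door holds.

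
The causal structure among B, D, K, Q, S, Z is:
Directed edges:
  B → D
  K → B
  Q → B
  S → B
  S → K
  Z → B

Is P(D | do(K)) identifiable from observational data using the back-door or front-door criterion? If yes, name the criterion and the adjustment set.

desc(K)\{K}={B,D}; candidates ⊆ {Q,S,Z}.
size 0: {}; under {} K still reaches {B,D,S} ∋ D.
{S}: K⊥D given {S} in G with K→· removed — back-door holds.
P(D|do(K)) = Σ_{S} P(D|K,S)·P(S).

P(D|do(K)): backdoor, adjust for {S}.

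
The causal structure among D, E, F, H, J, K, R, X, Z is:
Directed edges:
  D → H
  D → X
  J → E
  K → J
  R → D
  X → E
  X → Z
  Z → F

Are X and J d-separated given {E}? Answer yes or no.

No — X and J are d-connected given {E}.

Bayes-Ball from X | {E} reaches {D,F,H,J,K,R,Z}.
J ∈ reach(X|{E}) ⇒ X ⊥̸ J | {E}.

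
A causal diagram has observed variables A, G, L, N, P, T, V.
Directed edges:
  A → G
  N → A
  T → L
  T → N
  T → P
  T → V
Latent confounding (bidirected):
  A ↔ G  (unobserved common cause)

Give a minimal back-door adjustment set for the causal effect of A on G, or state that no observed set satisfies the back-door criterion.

A→G: no observed back-door set.

desc(A)\{A}={G}; candidates ⊆ {L,N,P,T,V}.
A↔G: latent back-door arc(s) into A.
size 0: {}; under {} A still reaches {G,L,N,P,T,V} ∋ G.
size 1: {L}, {N}, {P} …(+2); under {L} A still reaches {G,N,P,T,V} ∋ G.
size 2: {L,N}, {L,P}, {L,T} …(+7); under {L,N} A still reaches {G} ∋ G.
A↔G cannot be blocked by any observed set — no back-door set.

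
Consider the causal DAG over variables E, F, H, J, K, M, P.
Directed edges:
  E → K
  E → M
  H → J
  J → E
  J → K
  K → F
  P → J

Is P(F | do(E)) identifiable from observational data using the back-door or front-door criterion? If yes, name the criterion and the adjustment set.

desc(E)\{E}={F,K,M}; candidates ⊆ {H,J,P}.
size 0: {}; under {} E still reaches {F,H,J,K,P} ∋ F.
{J}: E⊥F given {J} in G with E→· removed — back-door holds.
P(F|do(E)) = Σ_{J} P(F|E,J)·P(J).

P(F|do(E)): backdoor, adjust for {J}.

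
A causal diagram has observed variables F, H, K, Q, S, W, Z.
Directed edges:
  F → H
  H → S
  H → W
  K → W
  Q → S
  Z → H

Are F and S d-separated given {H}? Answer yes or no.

Yes — F ⊥ S | {H}.

Bayes-Ball from F | {H} reaches {Z}.
S ∉ reach(F|{H}) ⇒ F ⊥ S | {H}.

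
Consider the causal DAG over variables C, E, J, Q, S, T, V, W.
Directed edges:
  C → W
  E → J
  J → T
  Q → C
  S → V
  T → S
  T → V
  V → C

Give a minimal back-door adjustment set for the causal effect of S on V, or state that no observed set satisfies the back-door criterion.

desc(S)\{S}={C,V,W}; candidates ⊆ {E,J,Q,T}.
size 0: {}; under {} S still reaches {C,E,J,T,V,W} ∋ V.
{T}: S⊥V given {T} in G with S→· removed — back-door holds.

S→V: minimal back-door set {T}.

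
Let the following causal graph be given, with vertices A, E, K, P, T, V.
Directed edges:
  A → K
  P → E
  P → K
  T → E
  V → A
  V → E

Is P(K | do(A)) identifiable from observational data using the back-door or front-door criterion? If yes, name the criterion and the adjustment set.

P(K|do(A)): backdoor, adjust for ∅.

desc(A)\{A}={K}; candidates ⊆ {E,P,T,V}.
∅: A⊥K given ∅ in G with A→· removed — back-door holds.
P(K|do(A)) = P(K|A) — no adjustment needed.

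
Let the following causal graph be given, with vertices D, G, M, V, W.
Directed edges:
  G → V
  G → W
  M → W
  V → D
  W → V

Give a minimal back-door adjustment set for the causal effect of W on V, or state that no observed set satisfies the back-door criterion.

W→V: minimal back-door set {G}.

desc(W)\{W}={D,V}; candidates ⊆ {G,M}.
size 0: {}; under {} W still reaches {D,G,M,V} ∋ V.
{G}: W⊥V given {G} in G with W→· removed — back-door holds.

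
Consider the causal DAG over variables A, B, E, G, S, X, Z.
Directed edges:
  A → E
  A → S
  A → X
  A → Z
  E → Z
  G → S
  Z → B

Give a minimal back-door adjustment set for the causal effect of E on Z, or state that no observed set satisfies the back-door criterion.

desc(E)\{E}={B,Z}; candidates ⊆ {A,G,S,X}.
size 0: {}; under {} E still reaches {A,B,S,X,Z} ∋ Z.
{A}: E⊥Z given {A} in G with E→· removed — back-door holds.

E→Z: minimal back-door set {A}.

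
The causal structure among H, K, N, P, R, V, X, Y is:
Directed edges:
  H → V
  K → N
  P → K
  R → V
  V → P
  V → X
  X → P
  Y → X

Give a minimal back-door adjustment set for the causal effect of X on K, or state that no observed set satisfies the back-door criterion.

X→K: minimal back-door set {V}.

desc(X)\{X}={K,N,P}; candidates ⊆ {H,R,V,Y}.
size 0: {}; under {} X still reaches {H,K,N,P,R,V,Y} ∋ K.
{V}: X⊥K given {V} in G with X→· removed — back-door holds.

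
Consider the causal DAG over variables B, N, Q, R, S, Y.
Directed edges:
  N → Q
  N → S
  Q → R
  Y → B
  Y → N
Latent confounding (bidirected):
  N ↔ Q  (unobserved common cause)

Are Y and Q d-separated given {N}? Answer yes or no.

No — Y and Q are d-connected given {N}.

Bayes-Ball from Y | {N} reaches {B,Q,R}.
Q ∈ reach(Y|{N}) ⇒ Y ⊥̸ Q | {N}.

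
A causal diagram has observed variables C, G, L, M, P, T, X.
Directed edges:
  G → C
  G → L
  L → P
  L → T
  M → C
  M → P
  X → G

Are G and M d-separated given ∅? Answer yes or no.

Bayes-Ball from G | ∅ reaches {C,L,P,T,X}.
M ∉ reach(G|∅) ⇒ G ⊥ M | ∅.

Yes — G ⊥ M | ∅.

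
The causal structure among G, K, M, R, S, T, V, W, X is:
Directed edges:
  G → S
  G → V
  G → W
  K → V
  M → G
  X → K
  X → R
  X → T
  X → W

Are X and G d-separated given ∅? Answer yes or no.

Yes — X ⊥ G | ∅.

Bayes-Ball from X | ∅ reaches {K,R,T,V,W}.
G ∉ reach(X|∅) ⇒ X ⊥ G | ∅.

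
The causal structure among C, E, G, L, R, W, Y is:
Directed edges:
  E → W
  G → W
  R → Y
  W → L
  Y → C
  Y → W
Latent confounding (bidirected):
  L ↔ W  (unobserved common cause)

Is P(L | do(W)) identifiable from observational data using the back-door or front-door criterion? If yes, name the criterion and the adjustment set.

P(L|do(W)): not identifiable (no BD/FD set).

desc(W)\{W}={L}; candidates ⊆ {C,E,G,R,Y}.
W↔L: latent back-door arc(s) into W.
size 0: {}; under {} W still reaches {C,E,G,L,R,Y} ∋ L.
size 1: {C}, {E}, {G} …(+2); under {C} W still reaches {E,G,L,R,Y} ∋ L.
size 2: {C,E}, {C,G}, {C,R} …(+7); under {C,E} W still reaches {G,L,R,Y} ∋ L.
W↔L cannot be blocked by any observed set — no back-door set.
No mediator lies on a directed W→…→L path.
Neither criterion identifies P(L|do(W)) in this graph.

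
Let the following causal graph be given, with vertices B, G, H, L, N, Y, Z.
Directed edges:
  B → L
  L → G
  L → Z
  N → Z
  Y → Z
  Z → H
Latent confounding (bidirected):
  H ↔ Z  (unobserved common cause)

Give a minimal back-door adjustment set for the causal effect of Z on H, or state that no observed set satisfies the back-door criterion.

desc(Z)\{Z}={H}; candidates ⊆ {B,G,L,N,Y}.
Z↔H: latent back-door arc(s) into Z.
size 0: {}; under {} Z still reaches {B,G,H,L,N,Y} ∋ H.
size 1: {B}, {G}, {L} …(+2); under {B} Z still reaches {G,H,L,N,Y} ∋ H.
size 2: {B,G}, {B,L}, {B,N} …(+7); under {B,G} Z still reaches {H,L,N,Y} ∋ H.
Z↔H cannot be blocked by any observed set — no back-door set.

Z→H: no observed back-door set.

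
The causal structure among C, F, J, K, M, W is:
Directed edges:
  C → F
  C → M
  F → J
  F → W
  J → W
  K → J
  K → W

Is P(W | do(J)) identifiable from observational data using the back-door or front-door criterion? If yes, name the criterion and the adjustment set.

P(W|do(J)): backdoor, adjust for {F, K}.

desc(J)\{J}={W}; candidates ⊆ {C,F,K,M}.
size 0: {}; under {} J still reaches {C,F,K,M,W} ∋ W.
size 1: {C}, {F}, {K} …(+1); under {C} J still reaches {F,K,W} ∋ W.
{F,K}: J⊥W given {F,K} in G with J→· removed — back-door holds.
P(W|do(J)) = Σ_{F,K} P(W|J,F,K)·P(F,K).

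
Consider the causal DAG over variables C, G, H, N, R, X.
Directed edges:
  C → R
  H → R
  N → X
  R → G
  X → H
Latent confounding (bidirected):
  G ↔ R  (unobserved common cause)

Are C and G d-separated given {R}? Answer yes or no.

No — C and G are d-connected given {R}.

Bayes-Ball from C | {R} reaches {G,H,N,X}.
G ∈ reach(C|{R}) ⇒ C ⊥̸ G | {R}.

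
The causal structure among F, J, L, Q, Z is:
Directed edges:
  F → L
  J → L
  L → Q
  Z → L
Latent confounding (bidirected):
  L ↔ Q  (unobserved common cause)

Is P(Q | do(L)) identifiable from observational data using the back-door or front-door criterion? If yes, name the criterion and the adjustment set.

desc(L)\{L}={Q}; candidates ⊆ {F,J,Z}.
L↔Q: latent back-door arc(s) into L.
size 0: {}; under {} L still reaches {F,J,Q,Z} ∋ Q.
size 1: {F}, {J}, {Z}; under {F} L still reaches {J,Q,Z} ∋ Q.
size 2: {F,J}, {F,Z}, {J,Z}; under {F,J} L still reaches {Q,Z} ∋ Q.
L↔Q cannot be blocked by any observed set — no back-door set.
No mediator lies on a directed L→…→Q path.
Neither criterion identifies P(Q|do(L)) in this graph.

P(Q|do(L)): not identifiable (no BD/FD set).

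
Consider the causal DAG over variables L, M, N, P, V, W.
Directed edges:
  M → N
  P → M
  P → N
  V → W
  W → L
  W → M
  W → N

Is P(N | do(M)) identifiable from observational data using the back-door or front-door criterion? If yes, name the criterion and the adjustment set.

P(N|do(M)): backdoor, adjust for {P, W}.

desc(M)\{M}={N}; candidates ⊆ {L,P,V,W}.
size 0: {}; under {} M still reaches {L,N,P,V,W} ∋ N.
size 1: {L}, {P}, {V} …(+1); under {L} M still reaches {N,P,V,W} ∋ N.
{P,W}: M⊥N given {P,W} in G with M→· removed — back-door holds.
P(N|do(M)) = Σ_{P,W} P(N|M,P,W)·P(P,W).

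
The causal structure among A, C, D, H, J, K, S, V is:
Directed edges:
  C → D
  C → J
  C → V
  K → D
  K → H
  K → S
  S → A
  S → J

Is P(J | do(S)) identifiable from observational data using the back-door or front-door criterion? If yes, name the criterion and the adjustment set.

desc(S)\{S}={A,J}; candidates ⊆ {C,D,H,K,V}.
∅: S⊥J given ∅ in G with S→· removed — back-door holds.
P(J|do(S)) = P(J|S) — no adjustment needed.

P(J|do(S)): backdoor, adjust for ∅.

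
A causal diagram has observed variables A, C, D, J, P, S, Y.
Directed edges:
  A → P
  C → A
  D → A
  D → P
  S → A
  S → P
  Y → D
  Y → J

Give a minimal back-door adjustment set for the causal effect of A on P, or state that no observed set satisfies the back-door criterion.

desc(A)\{A}={P}; candidates ⊆ {C,D,J,S,Y}.
size 0: {}; under {} A still reaches {C,D,J,P,S,Y} ∋ P.
size 1: {C}, {D}, {J} …(+2); under {C} A still reaches {D,J,P,S,Y} ∋ P.
{D,S}: A⊥P given {D,S} in G with A→· removed — back-door holds.

A→P: minimal back-door set {D, S}.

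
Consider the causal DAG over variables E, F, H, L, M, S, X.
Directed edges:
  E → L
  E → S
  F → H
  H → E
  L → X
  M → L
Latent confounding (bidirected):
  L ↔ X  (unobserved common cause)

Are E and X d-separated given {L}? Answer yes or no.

No — E and X are d-connected given {L}.

Bayes-Ball from E | {L} reaches {F,H,M,S,X}.
X ∈ reach(E|{L}) ⇒ E ⊥̸ X | {L}.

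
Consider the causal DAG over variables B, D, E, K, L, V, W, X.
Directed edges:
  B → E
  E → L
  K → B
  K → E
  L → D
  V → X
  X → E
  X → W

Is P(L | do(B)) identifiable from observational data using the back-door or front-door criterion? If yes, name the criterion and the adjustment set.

desc(B)\{B}={D,E,L}; candidates ⊆ {K,V,W,X}.
size 0: {}; under {} B still reaches {D,E,K,L} ∋ L.
{K}: B⊥L given {K} in G with B→· removed — back-door holds.
P(L|do(B)) = Σ_{K} P(L|B,K)·P(K).

P(L|do(B)): backdoor, adjust for {K}.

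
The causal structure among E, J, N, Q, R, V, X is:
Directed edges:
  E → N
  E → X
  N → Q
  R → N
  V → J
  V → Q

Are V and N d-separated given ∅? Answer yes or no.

Yes — V ⊥ N | ∅.

Bayes-Ball from V | ∅ reaches {J,Q}.
N ∉ reach(V|∅) ⇒ V ⊥ N | ∅.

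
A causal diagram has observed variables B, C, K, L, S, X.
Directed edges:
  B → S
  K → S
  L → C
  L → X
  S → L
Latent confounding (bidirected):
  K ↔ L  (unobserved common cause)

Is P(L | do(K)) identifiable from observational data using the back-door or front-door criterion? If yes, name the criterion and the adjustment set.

P(L|do(K)): frontdoor, adjust for {S}.

desc(K)\{K}={C,L,S,X}; candidates ⊆ {B}.
K↔L: latent back-door arc(s) into K.
size 0: {}; under {} K still reaches {C,L,X} ∋ L.
size 1: {B}; under {B} K still reaches {C,L,X} ∋ L.
K↔L cannot be blocked by any observed set — no back-door set.
{S}: (i) intercepts every directed K→L path; (ii) no back-door K→{S}; (iii) {K} blocks every back-door {S}→L. Front-door holds.
P(L|do(K)) = Σ_{S} P(S|K) Σ_{K'} P(L|S,K')P(K').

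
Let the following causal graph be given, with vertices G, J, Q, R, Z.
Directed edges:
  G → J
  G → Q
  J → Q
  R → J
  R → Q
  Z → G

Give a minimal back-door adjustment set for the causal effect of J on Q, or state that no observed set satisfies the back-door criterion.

J→Q: minimal back-door set {G, R}.

desc(J)\{J}={Q}; candidates ⊆ {G,R,Z}.
size 0: {}; under {} J still reaches {G,Q,R,Z} ∋ Q.
size 1: {G}, {R}, {Z}; under {G} J still reaches {Q,R} ∋ Q.
{G,R}: J⊥Q given {G,R} in G with J→· removed — back-door holds.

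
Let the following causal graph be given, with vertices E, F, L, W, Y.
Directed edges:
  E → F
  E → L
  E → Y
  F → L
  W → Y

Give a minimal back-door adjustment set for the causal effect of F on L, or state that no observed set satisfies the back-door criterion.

desc(F)\{F}={L}; candidates ⊆ {E,W,Y}.
size 0: {}; under {} F still reaches {E,L,Y} ∋ L.
{E}: F⊥L given {E} in G with F→· removed — back-door holds.

F→L: minimal back-door set {E}.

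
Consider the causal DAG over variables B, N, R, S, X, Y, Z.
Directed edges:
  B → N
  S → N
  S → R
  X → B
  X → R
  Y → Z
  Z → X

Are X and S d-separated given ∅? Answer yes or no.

Yes — X ⊥ S | ∅.

Bayes-Ball from X | ∅ reaches {B,N,R,Y,Z}.
S ∉ reach(X|∅) ⇒ X ⊥ S | ∅.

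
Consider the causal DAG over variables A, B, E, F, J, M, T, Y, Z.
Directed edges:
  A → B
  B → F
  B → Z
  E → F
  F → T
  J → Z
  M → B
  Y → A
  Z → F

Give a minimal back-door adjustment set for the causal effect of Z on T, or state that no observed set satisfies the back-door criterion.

Z→T: minimal back-door set {B}.

desc(Z)\{Z}={F,T}; candidates ⊆ {A,B,E,J,M,Y}.
size 0: {}; under {} Z still reaches {A,B,F,J,M,T,Y} ∋ T.
{B}: Z⊥T given {B} in G with Z→· removed — back-door holds.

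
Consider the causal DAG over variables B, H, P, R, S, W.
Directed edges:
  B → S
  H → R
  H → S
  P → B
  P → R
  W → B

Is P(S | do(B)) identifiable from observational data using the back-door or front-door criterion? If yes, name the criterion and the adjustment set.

P(S|do(B)): backdoor, adjust for ∅.

desc(B)\{B}={S}; candidates ⊆ {H,P,R,W}.
∅: B⊥S given ∅ in G with B→· removed — back-door holds.
P(S|do(B)) = P(S|B) — no adjustment needed.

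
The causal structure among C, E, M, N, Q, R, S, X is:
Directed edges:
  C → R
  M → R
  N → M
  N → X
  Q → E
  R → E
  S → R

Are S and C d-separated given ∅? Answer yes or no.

Bayes-Ball from S | ∅ reaches {E,R}.
C ∉ reach(S|∅) ⇒ S ⊥ C | ∅.

Yes — S ⊥ C | ∅.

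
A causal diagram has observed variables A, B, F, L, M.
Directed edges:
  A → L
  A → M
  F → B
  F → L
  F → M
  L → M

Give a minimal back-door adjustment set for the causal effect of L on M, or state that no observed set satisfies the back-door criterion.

L→M: minimal back-door set {A, F}.

desc(L)\{L}={M}; candidates ⊆ {A,B,F}.
size 0: {}; under {} L still reaches {A,B,F,M} ∋ M.
size 1: {A}, {B}, {F}; under {A} L still reaches {B,F,M} ∋ M.
{A,F}: L⊥M given {A,F} in G with L→· removed — back-door holds.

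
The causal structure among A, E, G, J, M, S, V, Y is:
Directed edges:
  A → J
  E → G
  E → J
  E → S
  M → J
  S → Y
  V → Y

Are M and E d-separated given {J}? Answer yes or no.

Bayes-Ball from M | {J} reaches {A,E,G,S,Y}.
E ∈ reach(M|{J}) ⇒ M ⊥̸ E | {J}.

No — M and E are d-connected given {J}.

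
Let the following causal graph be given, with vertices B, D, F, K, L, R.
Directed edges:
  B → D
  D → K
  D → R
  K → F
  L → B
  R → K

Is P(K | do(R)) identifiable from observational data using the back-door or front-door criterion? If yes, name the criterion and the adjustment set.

P(K|do(R)): backdoor, adjust for {D}.

desc(R)\{R}={F,K}; candidates ⊆ {B,D,L}.
size 0: {}; under {} R still reaches {B,D,F,K,L} ∋ K.
{D}: R⊥K given {D} in G with R→· removed — back-door holds.
P(K|do(R)) = Σ_{D} P(K|R,D)·P(D).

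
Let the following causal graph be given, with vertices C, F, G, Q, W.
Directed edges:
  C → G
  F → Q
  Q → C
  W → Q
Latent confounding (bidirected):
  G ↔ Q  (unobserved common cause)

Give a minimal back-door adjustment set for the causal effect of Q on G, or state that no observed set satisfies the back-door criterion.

Q→G: no observed back-door set.

desc(Q)\{Q}={C,G}; candidates ⊆ {F,W}.
Q↔G: latent back-door arc(s) into Q.
size 0: {}; under {} Q still reaches {F,G,W} ∋ G.
size 1: {F}, {W}; under {F} Q still reaches {G,W} ∋ G.
size 2: {F,W}; under {F,W} Q still reaches {G} ∋ G.
Q↔G cannot be blocked by any observed set — no back-door set.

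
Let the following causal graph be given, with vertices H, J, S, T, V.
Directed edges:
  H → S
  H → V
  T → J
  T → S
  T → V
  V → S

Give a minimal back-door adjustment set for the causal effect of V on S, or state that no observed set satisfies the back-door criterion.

desc(V)\{V}={S}; candidates ⊆ {H,J,T}.
size 0: {}; under {} V still reaches {H,J,S,T} ∋ S.
size 1: {H}, {J}, {T}; under {H} V still reaches {J,S,T} ∋ S.
{H,T}: V⊥S given {H,T} in G with V→· removed — back-door holds.

V→S: minimal back-door set {H, T}.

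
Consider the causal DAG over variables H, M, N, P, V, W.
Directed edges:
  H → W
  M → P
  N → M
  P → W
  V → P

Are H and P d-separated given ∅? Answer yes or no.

Yes — H ⊥ P | ∅.

Bayes-Ball from H | ∅ reaches {W}.
P ∉ reach(H|∅) ⇒ H ⊥ P | ∅.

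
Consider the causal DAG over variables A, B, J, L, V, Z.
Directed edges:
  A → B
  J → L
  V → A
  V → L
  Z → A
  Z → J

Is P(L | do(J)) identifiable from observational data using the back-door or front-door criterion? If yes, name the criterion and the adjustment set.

P(L|do(J)): backdoor, adjust for ∅.

desc(J)\{J}={L}; candidates ⊆ {A,B,V,Z}.
∅: J⊥L given ∅ in G with J→· removed — back-door holds.
P(L|do(J)) = P(L|J) — no adjustment needed.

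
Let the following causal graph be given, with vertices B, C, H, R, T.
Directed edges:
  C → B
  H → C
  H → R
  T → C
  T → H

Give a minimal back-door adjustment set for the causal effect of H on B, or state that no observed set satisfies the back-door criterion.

H→B: minimal back-door set {T}.

desc(H)\{H}={B,C,R}; candidates ⊆ {T}.
size 0: {}; under {} H still reaches {B,C,T} ∋ B.
{T}: H⊥B given {T} in G with H→· removed — back-door holds.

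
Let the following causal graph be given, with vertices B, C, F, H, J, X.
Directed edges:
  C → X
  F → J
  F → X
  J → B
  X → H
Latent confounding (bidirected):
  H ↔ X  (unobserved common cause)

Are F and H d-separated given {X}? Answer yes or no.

No — F and H are d-connected given {X}.

Bayes-Ball from F | {X} reaches {B,C,H,J}.
H ∈ reach(F|{X}) ⇒ F ⊥̸ H | {X}.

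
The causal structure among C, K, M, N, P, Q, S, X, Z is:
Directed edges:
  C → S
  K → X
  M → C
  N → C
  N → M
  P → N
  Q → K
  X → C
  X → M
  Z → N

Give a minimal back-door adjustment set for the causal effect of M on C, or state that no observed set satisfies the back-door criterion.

desc(M)\{M}={C,S}; candidates ⊆ {K,N,P,Q,X,Z}.
size 0: {}; under {} M still reaches {C,K,N,P,Q,S,X,Z} ∋ C.
size 1: {K}, {N}, {P} …(+3); under {K} M still reaches {C,N,P,S,X,Z} ∋ C.
{N,X}: M⊥C given {N,X} in G with M→· removed — back-door holds.

M→C: minimal back-door set {N, X}.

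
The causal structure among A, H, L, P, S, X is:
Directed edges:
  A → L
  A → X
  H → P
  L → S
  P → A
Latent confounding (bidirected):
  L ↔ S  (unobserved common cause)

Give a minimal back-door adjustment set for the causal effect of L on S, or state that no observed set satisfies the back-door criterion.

L→S: no observed back-door set.

desc(L)\{L}={S}; candidates ⊆ {A,H,P,X}.
L↔S: latent back-door arc(s) into L.
size 0: {}; under {} L still reaches {A,H,P,S,X} ∋ S.
size 1: {A}, {H}, {P} …(+1); under {A} L still reaches {S} ∋ S.
size 2: {A,H}, {A,P}, {A,X} …(+3); under {A,H} L still reaches {S} ∋ S.
L↔S cannot be blocked by any observed set — no back-door set.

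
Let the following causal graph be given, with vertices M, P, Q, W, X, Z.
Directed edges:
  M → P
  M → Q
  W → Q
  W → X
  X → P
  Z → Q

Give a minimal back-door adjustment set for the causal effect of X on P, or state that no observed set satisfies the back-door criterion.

X→P: minimal back-door set ∅.

desc(X)\{X}={P}; candidates ⊆ {M,Q,W,Z}.
∅: X⊥P given ∅ in G with X→· removed — back-door holds.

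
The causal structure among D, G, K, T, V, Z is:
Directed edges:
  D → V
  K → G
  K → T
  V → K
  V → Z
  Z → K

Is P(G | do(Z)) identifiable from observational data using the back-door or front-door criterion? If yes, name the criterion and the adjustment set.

P(G|do(Z)): backdoor, adjust for {V}.

desc(Z)\{Z}={G,K,T}; candidates ⊆ {D,V}.
size 0: {}; under {} Z still reaches {D,G,K,T,V} ∋ G.
{V}: Z⊥G given {V} in G with Z→· removed — back-door holds.
P(G|do(Z)) = Σ_{V} P(G|Z,V)·P(V).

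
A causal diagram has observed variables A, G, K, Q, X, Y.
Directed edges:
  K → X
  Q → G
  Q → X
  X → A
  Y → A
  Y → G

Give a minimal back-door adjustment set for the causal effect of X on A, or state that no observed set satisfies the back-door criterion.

X→A: minimal back-door set ∅.

desc(X)\{X}={A}; candidates ⊆ {G,K,Q,Y}.
∅: X⊥A given ∅ in G with X→· removed — back-door holds.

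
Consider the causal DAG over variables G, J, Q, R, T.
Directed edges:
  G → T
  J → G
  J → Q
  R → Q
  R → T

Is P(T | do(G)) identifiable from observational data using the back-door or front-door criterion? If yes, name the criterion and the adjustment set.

P(T|do(G)): backdoor, adjust for ∅.

desc(G)\{G}={T}; candidates ⊆ {J,Q,R}.
∅: G⊥T given ∅ in G with G→· removed — back-door holds.
P(T|do(G)) = P(T|G) — no adjustment needed.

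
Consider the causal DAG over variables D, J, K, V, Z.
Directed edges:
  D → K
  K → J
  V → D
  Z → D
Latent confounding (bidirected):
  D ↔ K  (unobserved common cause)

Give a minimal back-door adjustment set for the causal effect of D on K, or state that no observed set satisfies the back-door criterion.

D→K: no observed back-door set.

desc(D)\{D}={J,K}; candidates ⊆ {V,Z}.
D↔K: latent back-door arc(s) into D.
size 0: {}; under {} D still reaches {J,K,V,Z} ∋ K.
size 1: {V}, {Z}; under {V} D still reaches {J,K,Z} ∋ K.
size 2: {V,Z}; under {V,Z} D still reaches {J,K} ∋ K.
D↔K cannot be blocked by any observed set — no back-door set.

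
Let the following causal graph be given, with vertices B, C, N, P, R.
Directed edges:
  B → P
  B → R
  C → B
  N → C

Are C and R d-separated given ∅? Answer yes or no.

Bayes-Ball from C | ∅ reaches {B,N,P,R}.
R ∈ reach(C|∅) ⇒ C ⊥̸ R | ∅.

No — C and R are d-connected given ∅.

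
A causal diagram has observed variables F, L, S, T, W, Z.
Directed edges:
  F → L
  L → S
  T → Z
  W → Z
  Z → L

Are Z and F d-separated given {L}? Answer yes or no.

Bayes-Ball from Z | {L} reaches {F,T,W}.
F ∈ reach(Z|{L}) ⇒ Z ⊥̸ F | {L}.

No — Z and F are d-connected given {L}.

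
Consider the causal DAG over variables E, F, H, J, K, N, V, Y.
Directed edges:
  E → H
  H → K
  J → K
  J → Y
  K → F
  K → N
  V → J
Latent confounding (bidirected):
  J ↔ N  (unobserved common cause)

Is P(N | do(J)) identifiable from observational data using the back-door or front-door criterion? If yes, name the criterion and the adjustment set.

P(N|do(J)): frontdoor, adjust for {K}.

desc(J)\{J}={F,K,N,Y}; candidates ⊆ {E,H,V}.
J↔N: latent back-door arc(s) into J.
size 0: {}; under {} J still reaches {N,V} ∋ N.
size 1: {E}, {H}, {V}; under {E} J still reaches {N,V} ∋ N.
size 2: {E,H}, {E,V}, {H,V}; under {E,H} J still reaches {N,V} ∋ N.
J↔N cannot be blocked by any observed set — no back-door set.
{K}: (i) intercepts every directed J→N path; (ii) no back-door J→{K}; (iii) {J} blocks every back-door {K}→N. Front-door holds.
P(N|do(J)) = Σ_{K} P(K|J) Σ_{J'} P(N|K,J')P(J').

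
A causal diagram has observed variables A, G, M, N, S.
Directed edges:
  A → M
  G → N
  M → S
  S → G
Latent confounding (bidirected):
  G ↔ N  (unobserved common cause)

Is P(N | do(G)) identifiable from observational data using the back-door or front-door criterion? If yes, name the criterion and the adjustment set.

P(N|do(G)): not identifiable (no BD/FD set).

desc(G)\{G}={N}; candidates ⊆ {A,M,S}.
G↔N: latent back-door arc(s) into G.
size 0: {}; under {} G still reaches {A,M,N,S} ∋ N.
size 1: {A}, {M}, {S}; under {A} G still reaches {M,N,S} ∋ N.
size 2: {A,M}, {A,S}, {M,S}; under {A,M} G still reaches {N,S} ∋ N.
G↔N cannot be blocked by any observed set — no back-door set.
No mediator lies on a directed G→…→N path.
Neither criterion identifies P(N|do(G)) in this graph.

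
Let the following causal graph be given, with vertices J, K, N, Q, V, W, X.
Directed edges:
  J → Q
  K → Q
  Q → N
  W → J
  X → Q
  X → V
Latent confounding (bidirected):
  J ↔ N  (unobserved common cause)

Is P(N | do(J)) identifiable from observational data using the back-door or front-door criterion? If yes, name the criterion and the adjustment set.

desc(J)\{J}={N,Q}; candidates ⊆ {K,V,W,X}.
J↔N: latent back-door arc(s) into J.
size 0: {}; under {} J still reaches {N,W} ∋ N.
size 1: {K}, {V}, {W} …(+1); under {K} J still reaches {N,W} ∋ N.
size 2: {K,V}, {K,W}, {K,X} …(+3); under {K,V} J still reaches {N,W} ∋ N.
J↔N cannot be blocked by any observed set — no back-door set.
{Q}: (i) intercepts every directed J→N path; (ii) no back-door J→{Q}; (iii) {J} blocks every back-door {Q}→N. Front-door holds.
P(N|do(J)) = Σ_{Q} P(Q|J) Σ_{J'} P(N|Q,J')P(J').

P(N|do(J)): frontdoor, adjust for {Q}.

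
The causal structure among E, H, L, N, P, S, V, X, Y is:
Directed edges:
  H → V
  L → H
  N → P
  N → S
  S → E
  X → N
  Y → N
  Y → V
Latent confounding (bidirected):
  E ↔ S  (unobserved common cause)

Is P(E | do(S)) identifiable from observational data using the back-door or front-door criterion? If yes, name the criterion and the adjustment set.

P(E|do(S)): not identifiable (no BD/FD set).

desc(S)\{S}={E}; candidates ⊆ {H,L,N,P,V,X,Y}.
S↔E: latent back-door arc(s) into S.
size 0: {}; under {} S still reaches {E,N,P,V,X,Y} ∋ E.
size 1: {H}, {L}, {N} …(+4); under {H} S still reaches {E,N,P,V,X,Y} ∋ E.
size 2: {H,L}, {H,N}, {H,P} …(+18); under {H,L} S still reaches {E,N,P,V,X,Y} ∋ E.
S↔E cannot be blocked by any observed set — no back-door set.
No mediator lies on a directed S→…→E path.
Neither criterion identifies P(E|do(S)) in this graph.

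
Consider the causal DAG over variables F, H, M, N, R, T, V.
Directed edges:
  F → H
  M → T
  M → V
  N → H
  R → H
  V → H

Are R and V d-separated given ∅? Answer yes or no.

Yes — R ⊥ V | ∅.

Bayes-Ball from R | ∅ reaches {H}.
V ∉ reach(R|∅) ⇒ R ⊥ V | ∅.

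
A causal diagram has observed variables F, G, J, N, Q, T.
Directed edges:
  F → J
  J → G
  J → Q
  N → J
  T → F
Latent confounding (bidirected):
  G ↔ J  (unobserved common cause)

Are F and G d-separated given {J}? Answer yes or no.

Bayes-Ball from F | {J} reaches {G,N,T}.
G ∈ reach(F|{J}) ⇒ F ⊥̸ G | {J}.

No — F and G are d-connected given {J}.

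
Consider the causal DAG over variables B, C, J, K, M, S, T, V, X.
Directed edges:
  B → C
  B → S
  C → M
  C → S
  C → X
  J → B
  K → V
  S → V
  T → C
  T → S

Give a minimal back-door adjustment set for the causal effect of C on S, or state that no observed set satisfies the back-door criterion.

desc(C)\{C}={M,S,V,X}; candidates ⊆ {B,J,K,T}.
size 0: {}; under {} C still reaches {B,J,S,T,V} ∋ S.
size 1: {B}, {J}, {K} …(+1); under {B} C still reaches {S,T,V} ∋ S.
{B,T}: C⊥S given {B,T} in G with C→· removed — back-door holds.

C→S: minimal back-door set {B, T}.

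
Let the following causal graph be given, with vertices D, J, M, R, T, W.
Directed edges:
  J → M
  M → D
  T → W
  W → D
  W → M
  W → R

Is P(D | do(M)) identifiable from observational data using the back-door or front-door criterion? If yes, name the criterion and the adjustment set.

P(D|do(M)): backdoor, adjust for {W}.

desc(M)\{M}={D}; candidates ⊆ {J,R,T,W}.
size 0: {}; under {} M still reaches {D,J,R,T,W} ∋ D.
{W}: M⊥D given {W} in G with M→· removed — back-door holds.
P(D|do(M)) = Σ_{W} P(D|M,W)·P(W).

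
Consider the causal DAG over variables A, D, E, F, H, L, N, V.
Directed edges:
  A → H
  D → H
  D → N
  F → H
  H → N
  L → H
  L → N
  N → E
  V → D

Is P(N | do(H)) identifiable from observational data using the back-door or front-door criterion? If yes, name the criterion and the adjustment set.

desc(H)\{H}={E,N}; candidates ⊆ {A,D,F,L,V}.
size 0: {}; under {} H still reaches {A,D,E,F,L,N,V} ∋ N.
size 1: {A}, {D}, {F} …(+2); under {A} H still reaches {D,E,F,L,N,V} ∋ N.
{D,L}: H⊥N given {D,L} in G with H→· removed — back-door holds.
P(N|do(H)) = Σ_{D,L} P(N|H,D,L)·P(D,L).

P(N|do(H)): backdoor, adjust for {D, L}.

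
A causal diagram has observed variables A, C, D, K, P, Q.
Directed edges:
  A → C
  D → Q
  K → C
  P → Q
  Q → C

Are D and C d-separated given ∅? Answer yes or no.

Bayes-Ball from D | ∅ reaches {C,Q}.
C ∈ reach(D|∅) ⇒ D ⊥̸ C | ∅.

No — D and C are d-connected given ∅.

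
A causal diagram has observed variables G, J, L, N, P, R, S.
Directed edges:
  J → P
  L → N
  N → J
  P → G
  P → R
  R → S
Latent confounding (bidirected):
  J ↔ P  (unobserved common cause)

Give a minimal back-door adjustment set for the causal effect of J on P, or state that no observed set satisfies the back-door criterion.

J→P: no observed back-door set.

desc(J)\{J}={G,P,R,S}; candidates ⊆ {L,N}.
J↔P: latent back-door arc(s) into J.
size 0: {}; under {} J still reaches {G,L,N,P,R,S} ∋ P.
size 1: {L}, {N}; under {L} J still reaches {G,N,P,R,S} ∋ P.
size 2: {L,N}; under {L,N} J still reaches {G,P,R,S} ∋ P.
J↔P cannot be blocked by any observed set — no back-door set.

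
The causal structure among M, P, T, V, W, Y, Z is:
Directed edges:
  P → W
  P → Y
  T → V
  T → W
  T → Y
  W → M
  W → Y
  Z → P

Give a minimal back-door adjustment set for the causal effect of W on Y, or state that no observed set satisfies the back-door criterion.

desc(W)\{W}={M,Y}; candidates ⊆ {P,T,V,Z}.
size 0: {}; under {} W still reaches {P,T,V,Y,Z} ∋ Y.
size 1: {P}, {T}, {V} …(+1); under {P} W still reaches {T,V,Y} ∋ Y.
{P,T}: W⊥Y given {P,T} in G with W→· removed — back-door holds.

W→Y: minimal back-door set {P, T}.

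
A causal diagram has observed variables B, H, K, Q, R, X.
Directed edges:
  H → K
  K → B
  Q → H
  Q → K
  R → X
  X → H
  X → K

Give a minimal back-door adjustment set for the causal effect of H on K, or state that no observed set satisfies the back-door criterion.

desc(H)\{H}={B,K}; candidates ⊆ {Q,R,X}.
size 0: {}; under {} H still reaches {B,K,Q,R,X} ∋ K.
size 1: {Q}, {R}, {X}; under {Q} H still reaches {B,K,R,X} ∋ K.
{Q,X}: H⊥K given {Q,X} in G with H→· removed — back-door holds.

H→K: minimal back-door set {Q, X}.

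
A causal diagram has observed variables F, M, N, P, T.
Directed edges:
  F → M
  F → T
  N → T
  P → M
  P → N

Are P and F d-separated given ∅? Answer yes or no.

Yes — P ⊥ F | ∅.

Bayes-Ball from P | ∅ reaches {M,N,T}.
F ∉ reach(P|∅) ⇒ P ⊥ F | ∅.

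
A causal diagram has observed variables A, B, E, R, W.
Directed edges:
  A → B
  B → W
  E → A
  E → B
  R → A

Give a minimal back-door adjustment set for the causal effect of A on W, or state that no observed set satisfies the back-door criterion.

desc(A)\{A}={B,W}; candidates ⊆ {E,R}.
size 0: {}; under {} A still reaches {B,E,R,W} ∋ W.
{E}: A⊥W given {E} in G with A→· removed — back-door holds.

A→W: minimal back-door set {E}.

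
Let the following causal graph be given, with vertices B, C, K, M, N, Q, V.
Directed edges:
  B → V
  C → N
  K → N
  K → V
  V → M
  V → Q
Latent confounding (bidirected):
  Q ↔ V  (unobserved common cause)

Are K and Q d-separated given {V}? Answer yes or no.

Bayes-Ball from K | {V} reaches {B,N,Q}.
Q ∈ reach(K|{V}) ⇒ K ⊥̸ Q | {V}.

No — K and Q are d-connected given {V}.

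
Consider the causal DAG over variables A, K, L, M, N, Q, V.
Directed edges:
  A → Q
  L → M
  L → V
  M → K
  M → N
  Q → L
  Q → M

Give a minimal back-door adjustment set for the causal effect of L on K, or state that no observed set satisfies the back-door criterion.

L→K: minimal back-door set {Q}.

desc(L)\{L}={K,M,N,V}; candidates ⊆ {A,Q}.
size 0: {}; under {} L still reaches {A,K,M,N,Q} ∋ K.
{Q}: L⊥K given {Q} in G with L→· removed — back-door holds.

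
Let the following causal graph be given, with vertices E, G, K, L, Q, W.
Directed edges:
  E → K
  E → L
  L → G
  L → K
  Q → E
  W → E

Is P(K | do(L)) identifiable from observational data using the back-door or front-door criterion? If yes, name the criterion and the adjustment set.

desc(L)\{L}={G,K}; candidates ⊆ {E,Q,W}.
size 0: {}; under {} L still reaches {E,K,Q,W} ∋ K.
{E}: L⊥K given {E} in G with L→· removed — back-door holds.
P(K|do(L)) = Σ_{E} P(K|L,E)·P(E).

P(K|do(L)): backdoor, adjust for {E}.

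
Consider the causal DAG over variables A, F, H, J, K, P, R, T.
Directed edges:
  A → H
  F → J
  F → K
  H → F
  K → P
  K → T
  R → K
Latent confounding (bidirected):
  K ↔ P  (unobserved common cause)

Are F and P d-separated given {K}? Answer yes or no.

Bayes-Ball from F | {K} reaches {A,H,J,P,R}.
P ∈ reach(F|{K}) ⇒ F ⊥̸ P | {K}.

No — F and P are d-connected given {K}.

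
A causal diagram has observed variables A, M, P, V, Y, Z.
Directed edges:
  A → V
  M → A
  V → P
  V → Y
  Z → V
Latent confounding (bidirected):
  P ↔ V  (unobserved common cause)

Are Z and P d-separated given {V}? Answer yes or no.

No — Z and P are d-connected given {V}.

Bayes-Ball from Z | {V} reaches {A,M,P}.
P ∈ reach(Z|{V}) ⇒ Z ⊥̸ P | {V}.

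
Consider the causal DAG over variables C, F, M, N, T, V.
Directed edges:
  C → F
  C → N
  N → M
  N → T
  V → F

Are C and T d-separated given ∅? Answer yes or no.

Bayes-Ball from C | ∅ reaches {F,M,N,T}.
T ∈ reach(C|∅) ⇒ C ⊥̸ T | ∅.

No — C and T are d-connected given ∅.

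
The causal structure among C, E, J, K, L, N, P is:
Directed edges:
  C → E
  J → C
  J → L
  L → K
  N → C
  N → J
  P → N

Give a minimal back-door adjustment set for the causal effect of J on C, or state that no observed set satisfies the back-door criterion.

J→C: minimal back-door set {N}.

desc(J)\{J}={C,E,K,L}; candidates ⊆ {N,P}.
size 0: {}; under {} J still reaches {C,E,N,P} ∋ C.
{N}: J⊥C given {N} in G with J→· removed — back-door holds.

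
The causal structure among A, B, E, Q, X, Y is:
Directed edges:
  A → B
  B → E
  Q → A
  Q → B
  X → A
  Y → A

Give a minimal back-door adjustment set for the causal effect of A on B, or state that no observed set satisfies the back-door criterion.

desc(A)\{A}={B,E}; candidates ⊆ {Q,X,Y}.
size 0: {}; under {} A still reaches {B,E,Q,X,Y} ∋ B.
{Q}: A⊥B given {Q} in G with A→· removed — back-door holds.

A→B: minimal back-door set {Q}.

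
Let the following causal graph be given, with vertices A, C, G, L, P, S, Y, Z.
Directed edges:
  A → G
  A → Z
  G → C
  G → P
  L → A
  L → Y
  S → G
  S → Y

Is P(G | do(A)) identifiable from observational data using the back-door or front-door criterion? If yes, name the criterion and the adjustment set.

desc(A)\{A}={C,G,P,Z}; candidates ⊆ {L,S,Y}.
∅: A⊥G given ∅ in G with A→· removed — back-door holds.
P(G|do(A)) = P(G|A) — no adjustment needed.

P(G|do(A)): backdoor, adjust for ∅.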